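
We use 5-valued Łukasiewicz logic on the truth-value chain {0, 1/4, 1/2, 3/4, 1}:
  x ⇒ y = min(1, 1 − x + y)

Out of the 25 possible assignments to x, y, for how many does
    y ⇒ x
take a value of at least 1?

value 1: 15 assignments (counts)
value 3/4: 4 assignments
value 1/2: 3 assignments
value 1/4: 2 assignments
value 0: 1 assignment
So 15 of the 25 assignments meet the threshold.

15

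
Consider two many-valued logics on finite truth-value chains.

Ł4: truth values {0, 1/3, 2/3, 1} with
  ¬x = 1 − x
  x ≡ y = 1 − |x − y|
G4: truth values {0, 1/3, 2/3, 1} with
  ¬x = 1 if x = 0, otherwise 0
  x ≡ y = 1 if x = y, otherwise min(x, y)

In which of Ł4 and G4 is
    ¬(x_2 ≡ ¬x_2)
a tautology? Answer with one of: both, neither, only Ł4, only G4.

only G4

In Ł4: at x_2 = 1/3 the value is 1/3 — not a tautology.
In G4: every assignment gives 1 — tautology.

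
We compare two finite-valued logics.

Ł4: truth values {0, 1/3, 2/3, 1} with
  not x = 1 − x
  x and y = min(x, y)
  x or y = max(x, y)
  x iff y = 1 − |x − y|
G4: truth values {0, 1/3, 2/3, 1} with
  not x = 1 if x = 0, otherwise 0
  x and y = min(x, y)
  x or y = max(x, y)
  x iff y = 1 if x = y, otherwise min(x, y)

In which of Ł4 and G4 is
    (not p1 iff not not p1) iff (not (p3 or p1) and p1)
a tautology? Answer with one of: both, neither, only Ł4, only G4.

In Ł4: at p1 = 1/3, p3 = 0 the value is 2/3 — not a tautology.
In G4: every assignment gives 1 — tautology.

only G4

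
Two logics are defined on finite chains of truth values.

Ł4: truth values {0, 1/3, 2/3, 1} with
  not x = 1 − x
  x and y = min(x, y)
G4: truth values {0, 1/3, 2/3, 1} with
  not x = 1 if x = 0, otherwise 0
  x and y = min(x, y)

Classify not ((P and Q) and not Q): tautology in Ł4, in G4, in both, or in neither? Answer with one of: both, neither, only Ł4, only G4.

only G4

In Ł4: at P = 1/3, Q = 1/3 the value is 2/3 — not a tautology.
In G4: every assignment gives 1 — tautology.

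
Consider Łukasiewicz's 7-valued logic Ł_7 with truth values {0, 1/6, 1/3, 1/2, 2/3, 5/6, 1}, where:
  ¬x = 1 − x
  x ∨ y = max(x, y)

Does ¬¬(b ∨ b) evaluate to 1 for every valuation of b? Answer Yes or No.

Counterexample: take b = 0.
b ∨ b = 0 ∨ 0 = 0
¬(b ∨ b) = ¬0 = 1
¬¬(b ∨ b) = ¬1 = 0
This gives 0 ≠ 1.

No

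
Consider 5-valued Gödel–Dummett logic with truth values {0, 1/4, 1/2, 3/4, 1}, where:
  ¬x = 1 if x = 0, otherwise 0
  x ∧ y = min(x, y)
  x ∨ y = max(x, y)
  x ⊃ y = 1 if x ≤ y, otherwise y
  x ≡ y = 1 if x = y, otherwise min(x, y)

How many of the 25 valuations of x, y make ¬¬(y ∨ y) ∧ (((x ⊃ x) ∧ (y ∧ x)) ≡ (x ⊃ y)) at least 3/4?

value 1: 7 assignments (counts)
value 3/4: 2 assignments (counts)
value 1/2: 3 assignments
value 1/4: 4 assignments
value 0: 9 assignments
So 9 of the 25 assignments meet the threshold.

9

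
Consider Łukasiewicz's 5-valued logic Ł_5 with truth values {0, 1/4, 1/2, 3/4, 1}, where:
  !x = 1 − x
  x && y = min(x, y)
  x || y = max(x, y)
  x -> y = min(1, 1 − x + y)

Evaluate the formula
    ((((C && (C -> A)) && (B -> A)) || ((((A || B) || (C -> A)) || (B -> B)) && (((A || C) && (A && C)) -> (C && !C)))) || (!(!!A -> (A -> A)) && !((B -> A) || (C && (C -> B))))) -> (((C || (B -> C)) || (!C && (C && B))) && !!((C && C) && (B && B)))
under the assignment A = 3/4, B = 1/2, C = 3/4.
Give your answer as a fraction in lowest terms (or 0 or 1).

3/4

C -> A = 3/4 -> 3/4 = 1
C && (C -> A) = 3/4 && 1 = 3/4
B -> A = 1/2 -> 3/4 = 1
(C && (C -> A)) && (B -> A) = 3/4 && 1 = 3/4
A || B = 3/4 || 1/2 = 3/4
C -> A = 3/4 -> 3/4 = 1
(A || B) || (C -> A) = 3/4 || 1 = 1
B -> B = 1/2 -> 1/2 = 1
((A || B) || (C -> A)) || (B -> B) = 1 || 1 = 1
A || C = 3/4 || 3/4 = 3/4
A && C = 3/4 && 3/4 = 3/4
(A || C) && (A && C) = 3/4 && 3/4 = 3/4
!C = !3/4 = 1/4
C && !C = 3/4 && 1/4 = 1/4
((A || C) && (A && C)) -> (C && !C) = 3/4 -> 1/4 = 1/2
(((A || B) || (C -> A)) || (B -> B)) && (((A || C) && (A && C)) -> (C && !C)) = 1 && 1/2 = 1/2
((C && (C -> A)) && (B -> A)) || ((((A || B) || (C -> A)) || (B -> B)) && (((A || C) && (A && C)) -> (C && !C))) = 3/4 || 1/2 = 3/4
!A = !3/4 = 1/4
!!A = !1/4 = 3/4
A -> A = 3/4 -> 3/4 = 1
!!A -> (A -> A) = 3/4 -> 1 = 1
!(!!A -> (A -> A)) = !1 = 0
B -> A = 1/2 -> 3/4 = 1
C -> B = 3/4 -> 1/2 = 3/4
C && (C -> B) = 3/4 && 3/4 = 3/4
(B -> A) || (C && (C -> B)) = 1 || 3/4 = 1
!((B -> A) || (C && (C -> B))) = !1 = 0
!(!!A -> (A -> A)) && !((B -> A) || (C && (C -> B))) = 0 && 0 = 0
(((C && (C -> A)) && (B -> A)) || ((((A || B) || (C -> A)) || (B -> B)) && (((A || C) && (A && C)) -> (C && !C)))) || (!(!!A -> (A -> A)) && !((B -> A) || (C && (C -> B)))) = 3/4 || 0 = 3/4
B -> C = 1/2 -> 3/4 = 1
C || (B -> C) = 3/4 || 1 = 1
!C = !3/4 = 1/4
C && B = 3/4 && 1/2 = 1/2
!C && (C && B) = 1/4 && 1/2 = 1/4
(C || (B -> C)) || (!C && (C && B)) = 1 || 1/4 = 1
C && C = 3/4 && 3/4 = 3/4
B && B = 1/2 && 1/2 = 1/2
(C && C) && (B && B) = 3/4 && 1/2 = 1/2
!((C && C) && (B && B)) = !1/2 = 1/2
!!((C && C) && (B && B)) = !1/2 = 1/2
((C || (B -> C)) || (!C && (C && B))) && !!((C && C) && (B && B)) = 1 && 1/2 = 1/2
((((C && (C -> A)) && (B -> A)) || ((((A || B) || (C -> A)) || (B -> B)) && (((A || C) && (A && C)) -> (C && !C)))) || (!(!!A -> (A -> A)) && !((B -> A) || (C && (C -> B))))) -> (((C || (B -> C)) || (!C && (C && B))) && !!((C && C) && (B && B))) = 3/4 -> 1/2 = 3/4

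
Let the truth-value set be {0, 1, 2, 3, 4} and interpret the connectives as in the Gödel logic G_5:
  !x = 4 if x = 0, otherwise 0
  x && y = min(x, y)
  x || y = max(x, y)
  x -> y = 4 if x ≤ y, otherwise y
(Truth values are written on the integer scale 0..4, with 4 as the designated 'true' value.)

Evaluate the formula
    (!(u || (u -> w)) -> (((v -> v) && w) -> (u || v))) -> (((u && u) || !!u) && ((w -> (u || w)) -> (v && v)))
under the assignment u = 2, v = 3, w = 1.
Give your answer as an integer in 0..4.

u -> w = 2 -> 1 = 1
u || (u -> w) = 2 || 1 = 2
!(u || (u -> w)) = !2 = 0
v -> v = 3 -> 3 = 4
(v -> v) && w = 4 && 1 = 1
u || v = 2 || 3 = 3
((v -> v) && w) -> (u || v) = 1 -> 3 = 4
!(u || (u -> w)) -> (((v -> v) && w) -> (u || v)) = 0 -> 4 = 4
u && u = 2 && 2 = 2
!u = !2 = 0
!!u = !0 = 4
(u && u) || !!u = 2 || 4 = 4
u || w = 2 || 1 = 2
w -> (u || w) = 1 -> 2 = 4
v && v = 3 && 3 = 3
(w -> (u || w)) -> (v && v) = 4 -> 3 = 3
((u && u) || !!u) && ((w -> (u || w)) -> (v && v)) = 4 && 3 = 3
(!(u || (u -> w)) -> (((v -> v) && w) -> (u || v))) -> (((u && u) || !!u) && ((w -> (u || w)) -> (v && v))) = 4 -> 3 = 3

3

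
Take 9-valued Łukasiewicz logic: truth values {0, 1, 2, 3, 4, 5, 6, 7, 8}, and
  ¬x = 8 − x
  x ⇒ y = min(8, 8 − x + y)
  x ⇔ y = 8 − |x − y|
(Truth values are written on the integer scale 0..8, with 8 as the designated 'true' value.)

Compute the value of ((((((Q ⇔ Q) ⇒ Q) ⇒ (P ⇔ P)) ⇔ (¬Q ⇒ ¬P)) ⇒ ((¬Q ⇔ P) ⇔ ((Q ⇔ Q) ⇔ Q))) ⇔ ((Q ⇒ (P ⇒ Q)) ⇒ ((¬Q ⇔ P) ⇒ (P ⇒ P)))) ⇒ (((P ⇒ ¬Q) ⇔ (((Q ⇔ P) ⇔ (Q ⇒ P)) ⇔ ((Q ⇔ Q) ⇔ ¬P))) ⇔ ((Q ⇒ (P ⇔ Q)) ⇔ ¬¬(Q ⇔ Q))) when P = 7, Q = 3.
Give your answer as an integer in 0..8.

7

Q ⇔ Q = 3 ⇔ 3 = 8
(Q ⇔ Q) ⇒ Q = 8 ⇒ 3 = 3
P ⇔ P = 7 ⇔ 7 = 8
((Q ⇔ Q) ⇒ Q) ⇒ (P ⇔ P) = 3 ⇒ 8 = 8
¬Q = ¬3 = 5
¬P = ¬7 = 1
¬Q ⇒ ¬P = 5 ⇒ 1 = 4
(((Q ⇔ Q) ⇒ Q) ⇒ (P ⇔ P)) ⇔ (¬Q ⇒ ¬P) = 8 ⇔ 4 = 4
¬Q = ¬3 = 5
¬Q ⇔ P = 5 ⇔ 7 = 6
Q ⇔ Q = 3 ⇔ 3 = 8
(Q ⇔ Q) ⇔ Q = 8 ⇔ 3 = 3
(¬Q ⇔ P) ⇔ ((Q ⇔ Q) ⇔ Q) = 6 ⇔ 3 = 5
((((Q ⇔ Q) ⇒ Q) ⇒ (P ⇔ P)) ⇔ (¬Q ⇒ ¬P)) ⇒ ((¬Q ⇔ P) ⇔ ((Q ⇔ Q) ⇔ Q)) = 4 ⇒ 5 = 8
P ⇒ Q = 7 ⇒ 3 = 4
Q ⇒ (P ⇒ Q) = 3 ⇒ 4 = 8
¬Q = ¬3 = 5
¬Q ⇔ P = 5 ⇔ 7 = 6
P ⇒ P = 7 ⇒ 7 = 8
(¬Q ⇔ P) ⇒ (P ⇒ P) = 6 ⇒ 8 = 8
(Q ⇒ (P ⇒ Q)) ⇒ ((¬Q ⇔ P) ⇒ (P ⇒ P)) = 8 ⇒ 8 = 8
(((((Q ⇔ Q) ⇒ Q) ⇒ (P ⇔ P)) ⇔ (¬Q ⇒ ¬P)) ⇒ ((¬Q ⇔ P) ⇔ ((Q ⇔ Q) ⇔ Q))) ⇔ ((Q ⇒ (P ⇒ Q)) ⇒ ((¬Q ⇔ P) ⇒ (P ⇒ P))) = 8 ⇔ 8 = 8
¬Q = ¬3 = 5
P ⇒ ¬Q = 7 ⇒ 5 = 6
Q ⇔ P = 3 ⇔ 7 = 4
Q ⇒ P = 3 ⇒ 7 = 8
(Q ⇔ P) ⇔ (Q ⇒ P) = 4 ⇔ 8 = 4
Q ⇔ Q = 3 ⇔ 3 = 8
¬P = ¬7 = 1
(Q ⇔ Q) ⇔ ¬P = 8 ⇔ 1 = 1
((Q ⇔ P) ⇔ (Q ⇒ P)) ⇔ ((Q ⇔ Q) ⇔ ¬P) = 4 ⇔ 1 = 5
(P ⇒ ¬Q) ⇔ (((Q ⇔ P) ⇔ (Q ⇒ P)) ⇔ ((Q ⇔ Q) ⇔ ¬P)) = 6 ⇔ 5 = 7
P ⇔ Q = 7 ⇔ 3 = 4
Q ⇒ (P ⇔ Q) = 3 ⇒ 4 = 8
Q ⇔ Q = 3 ⇔ 3 = 8
¬(Q ⇔ Q) = ¬8 = 0
¬¬(Q ⇔ Q) = ¬0 = 8
(Q ⇒ (P ⇔ Q)) ⇔ ¬¬(Q ⇔ Q) = 8 ⇔ 8 = 8
((P ⇒ ¬Q) ⇔ (((Q ⇔ P) ⇔ (Q ⇒ P)) ⇔ ((Q ⇔ Q) ⇔ ¬P))) ⇔ ((Q ⇒ (P ⇔ Q)) ⇔ ¬¬(Q ⇔ Q)) = 7 ⇔ 8 = 7
((((((Q ⇔ Q) ⇒ Q) ⇒ (P ⇔ P)) ⇔ (¬Q ⇒ ¬P)) ⇒ ((¬Q ⇔ P) ⇔ ((Q ⇔ Q) ⇔ Q))) ⇔ ((Q ⇒ (P ⇒ Q)) ⇒ ((¬Q ⇔ P) ⇒ (P ⇒ P)))) ⇒ (((P ⇒ ¬Q) ⇔ (((Q ⇔ P) ⇔ (Q ⇒ P)) ⇔ ((Q ⇔ Q) ⇔ ¬P))) ⇔ ((Q ⇒ (P ⇔ Q)) ⇔ ¬¬(Q ⇔ Q))) = 8 ⇒ 7 = 7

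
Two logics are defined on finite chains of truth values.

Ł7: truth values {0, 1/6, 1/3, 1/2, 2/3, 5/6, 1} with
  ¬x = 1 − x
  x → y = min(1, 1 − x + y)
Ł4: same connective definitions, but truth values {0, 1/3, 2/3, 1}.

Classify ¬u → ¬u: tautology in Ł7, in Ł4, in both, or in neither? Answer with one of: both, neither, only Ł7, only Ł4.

both

In Ł7: every assignment gives 1 — tautology.
In Ł4: every assignment gives 1 — tautology.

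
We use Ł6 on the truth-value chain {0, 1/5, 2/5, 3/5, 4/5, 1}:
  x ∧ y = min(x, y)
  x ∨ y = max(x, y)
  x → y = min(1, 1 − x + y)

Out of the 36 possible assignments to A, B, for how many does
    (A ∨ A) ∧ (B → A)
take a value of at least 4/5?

12

value 1: 6 assignments (counts)
value 4/5: 6 assignments (counts)
value 3/5: 6 assignments
value 2/5: 6 assignments
value 1/5: 6 assignments
value 0: 6 assignments
So 12 of the 36 assignments meet the threshold.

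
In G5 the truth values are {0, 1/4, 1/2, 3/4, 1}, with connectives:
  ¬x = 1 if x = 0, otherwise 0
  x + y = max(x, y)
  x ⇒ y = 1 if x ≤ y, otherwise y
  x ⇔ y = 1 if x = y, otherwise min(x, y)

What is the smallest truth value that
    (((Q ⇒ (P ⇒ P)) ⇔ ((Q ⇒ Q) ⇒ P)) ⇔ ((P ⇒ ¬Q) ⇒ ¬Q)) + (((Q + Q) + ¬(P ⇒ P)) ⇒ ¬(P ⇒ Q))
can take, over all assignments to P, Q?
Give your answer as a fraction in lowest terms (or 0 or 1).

1/4

Take P = 1/4, Q = 1/4:
P ⇒ P = 1/4 ⇒ 1/4 = 1
Q ⇒ (P ⇒ P) = 1/4 ⇒ 1 = 1
Q ⇒ Q = 1/4 ⇒ 1/4 = 1
(Q ⇒ Q) ⇒ P = 1 ⇒ 1/4 = 1/4
(Q ⇒ (P ⇒ P)) ⇔ ((Q ⇒ Q) ⇒ P) = 1 ⇔ 1/4 = 1/4
¬Q = ¬1/4 = 0
P ⇒ ¬Q = 1/4 ⇒ 0 = 0
¬Q = ¬1/4 = 0
(P ⇒ ¬Q) ⇒ ¬Q = 0 ⇒ 0 = 1
((Q ⇒ (P ⇒ P)) ⇔ ((Q ⇒ Q) ⇒ P)) ⇔ ((P ⇒ ¬Q) ⇒ ¬Q) = 1/4 ⇔ 1 = 1/4
Q + Q = 1/4 + 1/4 = 1/4
P ⇒ P = 1/4 ⇒ 1/4 = 1
¬(P ⇒ P) = ¬1 = 0
(Q + Q) + ¬(P ⇒ P) = 1/4 + 0 = 1/4
P ⇒ Q = 1/4 ⇒ 1/4 = 1
¬(P ⇒ Q) = ¬1 = 0
((Q + Q) + ¬(P ⇒ P)) ⇒ ¬(P ⇒ Q) = 1/4 ⇒ 0 = 0
(((Q ⇒ (P ⇒ P)) ⇔ ((Q ⇒ Q) ⇒ P)) ⇔ ((P ⇒ ¬Q) ⇒ ¬Q)) + (((Q + Q) + ¬(P ⇒ P)) ⇒ ¬(P ⇒ Q)) = 1/4 + 0 = 1/4
No assignment yields a value below 1/4, so this is the minimum.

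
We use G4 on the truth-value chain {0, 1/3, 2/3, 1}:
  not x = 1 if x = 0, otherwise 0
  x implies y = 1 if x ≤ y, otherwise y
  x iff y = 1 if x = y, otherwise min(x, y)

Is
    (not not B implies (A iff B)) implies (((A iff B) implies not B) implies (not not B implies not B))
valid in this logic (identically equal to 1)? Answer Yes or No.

A = 0, B = 0 ↦ 1
A = 0, B = 1/3 ↦ 1
A = 0, B = 2/3 ↦ 1
A = 0, B = 1 ↦ 1
A = 1/3, B = 0 ↦ 1
A = 1/3, B = 1/3 ↦ 1
A = 1/3, B = 2/3 ↦ 1
A = 1/3, B = 1 ↦ 1
A = 2/3, B = 0 ↦ 1
A = 2/3, B = 1/3 ↦ 1
A = 2/3, B = 2/3 ↦ 1
A = 2/3, B = 1 ↦ 1
A = 1, B = 0 ↦ 1
A = 1, B = 1/3 ↦ 1
A = 1, B = 2/3 ↦ 1
A = 1, B = 1 ↦ 1
Every assignment gives a value ≥ 1.

Yes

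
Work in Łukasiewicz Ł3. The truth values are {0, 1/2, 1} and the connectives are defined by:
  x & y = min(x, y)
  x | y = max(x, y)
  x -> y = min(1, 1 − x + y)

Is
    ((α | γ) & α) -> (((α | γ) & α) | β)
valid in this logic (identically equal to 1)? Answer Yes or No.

At α = 1, β = 1, γ = 1/2, for instance:
α | γ = 1 | 1/2 = 1
(α | γ) & α = 1 & 1 = 1
((α | γ) & α) | β = 1 | 1 = 1
((α | γ) & α) -> (((α | γ) & α) | β) = 1 -> 1 = 1
and checking the remaining 26 assignments likewise gives ≥ 1 in every case.

Yes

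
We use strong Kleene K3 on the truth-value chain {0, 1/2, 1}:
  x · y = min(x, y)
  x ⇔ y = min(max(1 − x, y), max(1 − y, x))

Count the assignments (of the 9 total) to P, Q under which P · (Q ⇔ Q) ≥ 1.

2

P = 0, Q = 0 ↦ 0  <
P = 0, Q = 1/2 ↦ 0  <
P = 0, Q = 1 ↦ 0  <
P = 1/2, Q = 0 ↦ 1/2  <
P = 1/2, Q = 1/2 ↦ 1/2  <
P = 1/2, Q = 1 ↦ 1/2  <
P = 1, Q = 0 ↦ 1  ≥
P = 1, Q = 1/2 ↦ 1/2  <
P = 1, Q = 1 ↦ 1  ≥
So 2 of the 9 assignments meet the threshold.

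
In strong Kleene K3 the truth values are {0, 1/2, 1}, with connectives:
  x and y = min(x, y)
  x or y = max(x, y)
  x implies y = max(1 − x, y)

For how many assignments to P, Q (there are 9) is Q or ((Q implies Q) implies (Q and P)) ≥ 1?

3

P = 0, Q = 0 ↦ 0  <
P = 0, Q = 1/2 ↦ 1/2  <
P = 0, Q = 1 ↦ 1  ≥
P = 1/2, Q = 0 ↦ 0  <
P = 1/2, Q = 1/2 ↦ 1/2  <
P = 1/2, Q = 1 ↦ 1  ≥
P = 1, Q = 0 ↦ 0  <
P = 1, Q = 1/2 ↦ 1/2  <
P = 1, Q = 1 ↦ 1  ≥
So 3 of the 9 assignments meet the threshold.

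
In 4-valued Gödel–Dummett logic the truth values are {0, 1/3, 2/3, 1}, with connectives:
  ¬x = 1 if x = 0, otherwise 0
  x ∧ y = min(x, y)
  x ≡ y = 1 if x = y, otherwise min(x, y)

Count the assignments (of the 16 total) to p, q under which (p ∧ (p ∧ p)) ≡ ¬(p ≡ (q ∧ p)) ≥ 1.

p = 0, q = 0 ↦ 1  ≥
p = 0, q = 1/3 ↦ 1  ≥
p = 0, q = 2/3 ↦ 1  ≥
p = 0, q = 1 ↦ 1  ≥
p = 1/3, q = 0 ↦ 1/3  <
p = 1/3, q = 1/3 ↦ 0  <
p = 1/3, q = 2/3 ↦ 0  <
p = 1/3, q = 1 ↦ 0  <
p = 2/3, q = 0 ↦ 2/3  <
p = 2/3, q = 1/3 ↦ 0  <
p = 2/3, q = 2/3 ↦ 0  <
p = 2/3, q = 1 ↦ 0  <
p = 1, q = 0 ↦ 1  ≥
p = 1, q = 1/3 ↦ 0  <
p = 1, q = 2/3 ↦ 0  <
p = 1, q = 1 ↦ 0  <
So 5 of the 16 assignments meet the threshold.

5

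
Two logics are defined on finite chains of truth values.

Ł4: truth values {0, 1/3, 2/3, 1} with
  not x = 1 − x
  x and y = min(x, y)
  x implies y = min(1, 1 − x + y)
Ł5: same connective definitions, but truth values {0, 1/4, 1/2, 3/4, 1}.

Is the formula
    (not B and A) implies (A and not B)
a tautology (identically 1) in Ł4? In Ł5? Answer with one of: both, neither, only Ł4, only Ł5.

In Ł4: every assignment gives 1 — tautology.
In Ł5: every assignment gives 1 — tautology.

both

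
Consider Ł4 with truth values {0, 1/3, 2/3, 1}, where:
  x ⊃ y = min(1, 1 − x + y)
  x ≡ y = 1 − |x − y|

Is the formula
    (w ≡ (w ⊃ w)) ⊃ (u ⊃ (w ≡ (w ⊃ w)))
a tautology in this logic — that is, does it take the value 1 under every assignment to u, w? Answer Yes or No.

u = 0, w = 0 ↦ 1
u = 0, w = 1/3 ↦ 1
u = 0, w = 2/3 ↦ 1
u = 0, w = 1 ↦ 1
u = 1/3, w = 0 ↦ 1
u = 1/3, w = 1/3 ↦ 1
u = 1/3, w = 2/3 ↦ 1
u = 1/3, w = 1 ↦ 1
u = 2/3, w = 0 ↦ 1
u = 2/3, w = 1/3 ↦ 1
u = 2/3, w = 2/3 ↦ 1
u = 2/3, w = 1 ↦ 1
u = 1, w = 0 ↦ 1
u = 1, w = 1/3 ↦ 1
u = 1, w = 2/3 ↦ 1
u = 1, w = 1 ↦ 1
Every assignment gives a value ≥ 1.

Yes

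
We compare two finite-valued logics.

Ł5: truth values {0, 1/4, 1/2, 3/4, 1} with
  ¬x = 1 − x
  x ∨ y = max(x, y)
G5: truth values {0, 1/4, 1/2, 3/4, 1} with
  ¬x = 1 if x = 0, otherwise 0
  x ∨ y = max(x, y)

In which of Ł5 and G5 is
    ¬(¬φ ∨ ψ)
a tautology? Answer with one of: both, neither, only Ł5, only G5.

In Ł5: at φ = 0, ψ = 0 the value is 0 — not a tautology.
In G5: at φ = 0, ψ = 0 the value is 0 — not a tautology.

neither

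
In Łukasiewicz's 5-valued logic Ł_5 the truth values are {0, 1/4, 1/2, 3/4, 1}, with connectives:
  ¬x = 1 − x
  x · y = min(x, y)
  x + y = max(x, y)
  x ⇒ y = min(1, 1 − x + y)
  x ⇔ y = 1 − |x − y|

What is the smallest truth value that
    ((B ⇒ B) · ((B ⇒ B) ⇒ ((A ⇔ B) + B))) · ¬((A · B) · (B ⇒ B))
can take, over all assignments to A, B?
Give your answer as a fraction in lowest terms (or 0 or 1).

Take A = 1, B = 0:
B ⇒ B = 0 ⇒ 0 = 1
B ⇒ B = 0 ⇒ 0 = 1
A ⇔ B = 1 ⇔ 0 = 0
(A ⇔ B) + B = 0 + 0 = 0
(B ⇒ B) ⇒ ((A ⇔ B) + B) = 1 ⇒ 0 = 0
(B ⇒ B) · ((B ⇒ B) ⇒ ((A ⇔ B) + B)) = 1 · 0 = 0
A · B = 1 · 0 = 0
B ⇒ B = 0 ⇒ 0 = 1
(A · B) · (B ⇒ B) = 0 · 1 = 0
¬((A · B) · (B ⇒ B)) = ¬0 = 1
((B ⇒ B) · ((B ⇒ B) ⇒ ((A ⇔ B) + B))) · ¬((A · B) · (B ⇒ B)) = 0 · 1 = 0
No assignment yields a value below 0, so this is the minimum.

0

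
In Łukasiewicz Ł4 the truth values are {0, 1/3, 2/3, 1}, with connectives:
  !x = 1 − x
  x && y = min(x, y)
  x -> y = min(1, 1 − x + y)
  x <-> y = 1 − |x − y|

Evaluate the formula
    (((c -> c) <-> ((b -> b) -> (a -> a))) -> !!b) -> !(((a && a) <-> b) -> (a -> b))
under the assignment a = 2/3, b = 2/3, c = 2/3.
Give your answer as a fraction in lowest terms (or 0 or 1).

c -> c = 2/3 -> 2/3 = 1
b -> b = 2/3 -> 2/3 = 1
a -> a = 2/3 -> 2/3 = 1
(b -> b) -> (a -> a) = 1 -> 1 = 1
(c -> c) <-> ((b -> b) -> (a -> a)) = 1 <-> 1 = 1
!b = !2/3 = 1/3
!!b = !1/3 = 2/3
((c -> c) <-> ((b -> b) -> (a -> a))) -> !!b = 1 -> 2/3 = 2/3
a && a = 2/3 && 2/3 = 2/3
(a && a) <-> b = 2/3 <-> 2/3 = 1
a -> b = 2/3 -> 2/3 = 1
((a && a) <-> b) -> (a -> b) = 1 -> 1 = 1
!(((a && a) <-> b) -> (a -> b)) = !1 = 0
(((c -> c) <-> ((b -> b) -> (a -> a))) -> !!b) -> !(((a && a) <-> b) -> (a -> b)) = 2/3 -> 0 = 1/3

1/3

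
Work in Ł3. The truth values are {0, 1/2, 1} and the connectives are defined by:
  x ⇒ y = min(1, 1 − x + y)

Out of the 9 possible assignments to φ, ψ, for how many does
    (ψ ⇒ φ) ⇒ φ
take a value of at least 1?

φ = 0, ψ = 0 ↦ 0  <
φ = 0, ψ = 1/2 ↦ 1/2  <
φ = 0, ψ = 1 ↦ 1  ≥
φ = 1/2, ψ = 0 ↦ 1/2  <
φ = 1/2, ψ = 1/2 ↦ 1/2  <
φ = 1/2, ψ = 1 ↦ 1  ≥
φ = 1, ψ = 0 ↦ 1  ≥
φ = 1, ψ = 1/2 ↦ 1  ≥
φ = 1, ψ = 1 ↦ 1  ≥
So 5 of the 9 assignments meet the threshold.

5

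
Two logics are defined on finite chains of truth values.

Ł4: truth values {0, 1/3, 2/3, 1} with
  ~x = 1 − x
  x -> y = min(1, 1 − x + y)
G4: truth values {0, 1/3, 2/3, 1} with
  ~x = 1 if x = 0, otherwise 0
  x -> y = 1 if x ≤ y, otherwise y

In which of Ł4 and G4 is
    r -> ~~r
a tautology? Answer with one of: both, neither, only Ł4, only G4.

In Ł4: every assignment gives 1 — tautology.
In G4: every assignment gives 1 — tautology.

both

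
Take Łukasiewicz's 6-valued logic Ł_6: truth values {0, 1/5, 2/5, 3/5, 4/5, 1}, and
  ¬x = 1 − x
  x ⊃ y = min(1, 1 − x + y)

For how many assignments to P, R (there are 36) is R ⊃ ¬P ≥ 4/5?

26

value 1: 21 assignments (counts)
value 4/5: 5 assignments (counts)
value 3/5: 4 assignments
value 2/5: 3 assignments
value 1/5: 2 assignments
value 0: 1 assignment
So 26 of the 36 assignments meet the threshold.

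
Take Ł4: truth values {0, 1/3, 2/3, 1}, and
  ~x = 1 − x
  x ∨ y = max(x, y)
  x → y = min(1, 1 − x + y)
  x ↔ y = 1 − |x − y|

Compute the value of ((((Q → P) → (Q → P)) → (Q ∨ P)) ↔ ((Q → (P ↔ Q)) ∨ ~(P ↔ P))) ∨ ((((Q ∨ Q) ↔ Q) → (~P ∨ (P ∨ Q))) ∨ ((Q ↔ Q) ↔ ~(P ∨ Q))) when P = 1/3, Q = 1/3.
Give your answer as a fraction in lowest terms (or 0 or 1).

2/3

Q → P = 1/3 → 1/3 = 1
Q → P = 1/3 → 1/3 = 1
(Q → P) → (Q → P) = 1 → 1 = 1
Q ∨ P = 1/3 ∨ 1/3 = 1/3
((Q → P) → (Q → P)) → (Q ∨ P) = 1 → 1/3 = 1/3
P ↔ Q = 1/3 ↔ 1/3 = 1
Q → (P ↔ Q) = 1/3 → 1 = 1
P ↔ P = 1/3 ↔ 1/3 = 1
~(P ↔ P) = ~1 = 0
(Q → (P ↔ Q)) ∨ ~(P ↔ P) = 1 ∨ 0 = 1
(((Q → P) → (Q → P)) → (Q ∨ P)) ↔ ((Q → (P ↔ Q)) ∨ ~(P ↔ P)) = 1/3 ↔ 1 = 1/3
Q ∨ Q = 1/3 ∨ 1/3 = 1/3
(Q ∨ Q) ↔ Q = 1/3 ↔ 1/3 = 1
~P = ~1/3 = 2/3
P ∨ Q = 1/3 ∨ 1/3 = 1/3
~P ∨ (P ∨ Q) = 2/3 ∨ 1/3 = 2/3
((Q ∨ Q) ↔ Q) → (~P ∨ (P ∨ Q)) = 1 → 2/3 = 2/3
Q ↔ Q = 1/3 ↔ 1/3 = 1
P ∨ Q = 1/3 ∨ 1/3 = 1/3
~(P ∨ Q) = ~1/3 = 2/3
(Q ↔ Q) ↔ ~(P ∨ Q) = 1 ↔ 2/3 = 2/3
(((Q ∨ Q) ↔ Q) → (~P ∨ (P ∨ Q))) ∨ ((Q ↔ Q) ↔ ~(P ∨ Q)) = 2/3 ∨ 2/3 = 2/3
((((Q → P) → (Q → P)) → (Q ∨ P)) ↔ ((Q → (P ↔ Q)) ∨ ~(P ↔ P))) ∨ ((((Q ∨ Q) ↔ Q) → (~P ∨ (P ∨ Q))) ∨ ((Q ↔ Q) ↔ ~(P ∨ Q))) = 1/3 ∨ 2/3 = 2/3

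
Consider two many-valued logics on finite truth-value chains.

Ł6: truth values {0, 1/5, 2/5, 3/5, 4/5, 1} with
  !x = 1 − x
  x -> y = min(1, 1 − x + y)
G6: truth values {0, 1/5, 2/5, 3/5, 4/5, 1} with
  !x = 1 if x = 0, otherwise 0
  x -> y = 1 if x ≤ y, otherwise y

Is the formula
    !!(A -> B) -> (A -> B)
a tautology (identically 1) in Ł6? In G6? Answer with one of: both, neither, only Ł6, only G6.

In Ł6: every assignment gives 1 — tautology.
In G6: at A = 2/5, B = 1/5 the value is 1/5 — not a tautology.

only Ł6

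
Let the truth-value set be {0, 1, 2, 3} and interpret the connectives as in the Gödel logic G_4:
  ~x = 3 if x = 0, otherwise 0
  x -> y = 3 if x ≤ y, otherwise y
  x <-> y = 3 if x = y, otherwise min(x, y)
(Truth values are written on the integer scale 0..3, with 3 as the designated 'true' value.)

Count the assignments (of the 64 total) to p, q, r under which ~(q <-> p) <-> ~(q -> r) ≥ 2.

value 3: 34 assignments (counts)
value 0: 30 assignments
So 34 of the 64 assignments meet the threshold.

34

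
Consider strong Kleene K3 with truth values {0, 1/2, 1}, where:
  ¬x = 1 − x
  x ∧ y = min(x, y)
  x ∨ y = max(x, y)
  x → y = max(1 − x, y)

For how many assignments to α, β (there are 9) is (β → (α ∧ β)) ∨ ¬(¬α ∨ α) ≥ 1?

α = 0, β = 0 ↦ 1  ≥
α = 0, β = 1/2 ↦ 1/2  <
α = 0, β = 1 ↦ 0  <
α = 1/2, β = 0 ↦ 1  ≥
α = 1/2, β = 1/2 ↦ 1/2  <
α = 1/2, β = 1 ↦ 1/2  <
α = 1, β = 0 ↦ 1  ≥
α = 1, β = 1/2 ↦ 1/2  <
α = 1, β = 1 ↦ 1  ≥
So 4 of the 9 assignments meet the threshold.

4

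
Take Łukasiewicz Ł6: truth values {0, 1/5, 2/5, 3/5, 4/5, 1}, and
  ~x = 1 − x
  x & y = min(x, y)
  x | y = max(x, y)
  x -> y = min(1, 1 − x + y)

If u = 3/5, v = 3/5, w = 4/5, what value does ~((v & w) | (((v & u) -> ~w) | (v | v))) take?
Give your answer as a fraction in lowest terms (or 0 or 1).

v & w = 3/5 & 4/5 = 3/5
v & u = 3/5 & 3/5 = 3/5
~w = ~4/5 = 1/5
(v & u) -> ~w = 3/5 -> 1/5 = 3/5
v | v = 3/5 | 3/5 = 3/5
((v & u) -> ~w) | (v | v) = 3/5 | 3/5 = 3/5
(v & w) | (((v & u) -> ~w) | (v | v)) = 3/5 | 3/5 = 3/5
~((v & w) | (((v & u) -> ~w) | (v | v))) = ~3/5 = 2/5

2/5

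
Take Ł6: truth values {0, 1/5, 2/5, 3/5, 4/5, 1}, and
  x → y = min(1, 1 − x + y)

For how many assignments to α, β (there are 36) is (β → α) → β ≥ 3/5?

20

value 1: 12 assignments (counts)
value 4/5: 4 assignments (counts)
value 3/5: 4 assignments (counts)
value 2/5: 5 assignments
value 1/5: 5 assignments
value 0: 6 assignments
So 20 of the 36 assignments meet the threshold.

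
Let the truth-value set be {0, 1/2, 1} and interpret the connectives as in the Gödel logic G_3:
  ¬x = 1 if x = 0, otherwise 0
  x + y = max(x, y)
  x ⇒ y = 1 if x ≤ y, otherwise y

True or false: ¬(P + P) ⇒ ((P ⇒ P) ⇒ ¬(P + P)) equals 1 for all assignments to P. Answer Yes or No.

P = 0 ↦ 1
P = 1/2 ↦ 1
P = 1 ↦ 1
Every assignment gives a value ≥ 1.

Yes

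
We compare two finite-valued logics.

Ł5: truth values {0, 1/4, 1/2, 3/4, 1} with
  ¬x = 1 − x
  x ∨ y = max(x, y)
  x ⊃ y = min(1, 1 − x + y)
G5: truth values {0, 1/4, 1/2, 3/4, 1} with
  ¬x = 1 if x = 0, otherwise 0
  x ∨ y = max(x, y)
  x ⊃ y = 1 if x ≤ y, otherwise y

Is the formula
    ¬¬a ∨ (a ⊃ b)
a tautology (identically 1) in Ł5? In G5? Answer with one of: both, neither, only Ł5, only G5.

In Ł5: at a = 1/4, b = 0 the value is 3/4 — not a tautology.
In G5: every assignment gives 1 — tautology.

only G5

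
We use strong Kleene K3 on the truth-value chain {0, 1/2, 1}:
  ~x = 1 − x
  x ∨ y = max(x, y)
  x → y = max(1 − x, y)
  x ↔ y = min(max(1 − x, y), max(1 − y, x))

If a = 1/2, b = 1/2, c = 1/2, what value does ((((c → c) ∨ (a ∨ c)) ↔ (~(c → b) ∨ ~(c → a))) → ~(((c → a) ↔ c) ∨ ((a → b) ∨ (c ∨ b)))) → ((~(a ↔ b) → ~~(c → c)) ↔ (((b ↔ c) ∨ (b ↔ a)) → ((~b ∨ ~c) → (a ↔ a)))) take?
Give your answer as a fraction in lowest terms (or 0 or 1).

1/2

c → c = 1/2 → 1/2 = 1/2
a ∨ c = 1/2 ∨ 1/2 = 1/2
(c → c) ∨ (a ∨ c) = 1/2 ∨ 1/2 = 1/2
c → b = 1/2 → 1/2 = 1/2
~(c → b) = ~1/2 = 1/2
c → a = 1/2 → 1/2 = 1/2
~(c → a) = ~1/2 = 1/2
~(c → b) ∨ ~(c → a) = 1/2 ∨ 1/2 = 1/2
((c → c) ∨ (a ∨ c)) ↔ (~(c → b) ∨ ~(c → a)) = 1/2 ↔ 1/2 = 1/2
c → a = 1/2 → 1/2 = 1/2
(c → a) ↔ c = 1/2 ↔ 1/2 = 1/2
a → b = 1/2 → 1/2 = 1/2
c ∨ b = 1/2 ∨ 1/2 = 1/2
(a → b) ∨ (c ∨ b) = 1/2 ∨ 1/2 = 1/2
((c → a) ↔ c) ∨ ((a → b) ∨ (c ∨ b)) = 1/2 ∨ 1/2 = 1/2
~(((c → a) ↔ c) ∨ ((a → b) ∨ (c ∨ b))) = ~1/2 = 1/2
(((c → c) ∨ (a ∨ c)) ↔ (~(c → b) ∨ ~(c → a))) → ~(((c → a) ↔ c) ∨ ((a → b) ∨ (c ∨ b))) = 1/2 → 1/2 = 1/2
a ↔ b = 1/2 ↔ 1/2 = 1/2
~(a ↔ b) = ~1/2 = 1/2
c → c = 1/2 → 1/2 = 1/2
~(c → c) = ~1/2 = 1/2
~~(c → c) = ~1/2 = 1/2
~(a ↔ b) → ~~(c → c) = 1/2 → 1/2 = 1/2
b ↔ c = 1/2 ↔ 1/2 = 1/2
b ↔ a = 1/2 ↔ 1/2 = 1/2
(b ↔ c) ∨ (b ↔ a) = 1/2 ∨ 1/2 = 1/2
~b = ~1/2 = 1/2
~c = ~1/2 = 1/2
~b ∨ ~c = 1/2 ∨ 1/2 = 1/2
a ↔ a = 1/2 ↔ 1/2 = 1/2
(~b ∨ ~c) → (a ↔ a) = 1/2 → 1/2 = 1/2
((b ↔ c) ∨ (b ↔ a)) → ((~b ∨ ~c) → (a ↔ a)) = 1/2 → 1/2 = 1/2
(~(a ↔ b) → ~~(c → c)) ↔ (((b ↔ c) ∨ (b ↔ a)) → ((~b ∨ ~c) → (a ↔ a))) = 1/2 ↔ 1/2 = 1/2
((((c → c) ∨ (a ∨ c)) ↔ (~(c → b) ∨ ~(c → a))) → ~(((c → a) ↔ c) ∨ ((a → b) ∨ (c ∨ b)))) → ((~(a ↔ b) → ~~(c → c)) ↔ (((b ↔ c) ∨ (b ↔ a)) → ((~b ∨ ~c) → (a ↔ a)))) = 1/2 → 1/2 = 1/2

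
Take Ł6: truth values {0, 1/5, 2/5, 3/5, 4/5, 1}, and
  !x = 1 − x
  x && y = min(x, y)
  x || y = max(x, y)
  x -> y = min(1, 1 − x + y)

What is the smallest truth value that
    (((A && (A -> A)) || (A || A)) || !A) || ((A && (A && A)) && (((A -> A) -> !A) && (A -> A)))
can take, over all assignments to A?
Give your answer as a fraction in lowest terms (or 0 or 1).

3/5

Take A = 2/5:
A -> A = 2/5 -> 2/5 = 1
A && (A -> A) = 2/5 && 1 = 2/5
A || A = 2/5 || 2/5 = 2/5
(A && (A -> A)) || (A || A) = 2/5 || 2/5 = 2/5
!A = !2/5 = 3/5
((A && (A -> A)) || (A || A)) || !A = 2/5 || 3/5 = 3/5
A && A = 2/5 && 2/5 = 2/5
A && (A && A) = 2/5 && 2/5 = 2/5
A -> A = 2/5 -> 2/5 = 1
!A = !2/5 = 3/5
(A -> A) -> !A = 1 -> 3/5 = 3/5
A -> A = 2/5 -> 2/5 = 1
((A -> A) -> !A) && (A -> A) = 3/5 && 1 = 3/5
(A && (A && A)) && (((A -> A) -> !A) && (A -> A)) = 2/5 && 3/5 = 2/5
(((A && (A -> A)) || (A || A)) || !A) || ((A && (A && A)) && (((A -> A) -> !A) && (A -> A))) = 3/5 || 2/5 = 3/5
No assignment yields a value below 3/5, so this is the minimum.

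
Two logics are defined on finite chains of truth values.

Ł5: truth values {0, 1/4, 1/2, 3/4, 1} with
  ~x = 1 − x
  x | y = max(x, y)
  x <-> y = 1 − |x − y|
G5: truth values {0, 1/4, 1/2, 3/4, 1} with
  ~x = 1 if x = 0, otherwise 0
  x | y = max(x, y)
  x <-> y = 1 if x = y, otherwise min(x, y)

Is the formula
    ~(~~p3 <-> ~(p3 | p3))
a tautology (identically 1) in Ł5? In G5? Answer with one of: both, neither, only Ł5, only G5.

only G5

In Ł5: at p3 = 1/4 the value is 1/2 — not a tautology.
In G5: every assignment gives 1 — tautology.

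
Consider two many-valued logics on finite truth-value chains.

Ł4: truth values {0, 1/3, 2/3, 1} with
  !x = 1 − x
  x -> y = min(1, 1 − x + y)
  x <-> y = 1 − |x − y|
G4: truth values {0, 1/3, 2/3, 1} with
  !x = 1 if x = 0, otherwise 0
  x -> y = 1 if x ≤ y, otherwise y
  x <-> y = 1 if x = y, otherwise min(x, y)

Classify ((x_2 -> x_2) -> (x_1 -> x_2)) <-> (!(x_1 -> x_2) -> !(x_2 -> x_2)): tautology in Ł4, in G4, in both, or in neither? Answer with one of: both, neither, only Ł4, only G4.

only Ł4

In Ł4: every assignment gives 1 — tautology.
In G4: at x_1 = 2/3, x_2 = 1/3 the value is 1/3 — not a tautology.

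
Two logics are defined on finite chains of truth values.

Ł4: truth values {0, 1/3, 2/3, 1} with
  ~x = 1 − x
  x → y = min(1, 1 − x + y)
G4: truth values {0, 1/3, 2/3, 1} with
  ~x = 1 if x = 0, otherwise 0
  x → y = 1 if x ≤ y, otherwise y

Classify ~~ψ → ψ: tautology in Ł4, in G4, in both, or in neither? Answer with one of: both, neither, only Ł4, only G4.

only Ł4

In Ł4: every assignment gives 1 — tautology.
In G4: at ψ = 1/3 the value is 1/3 — not a tautology.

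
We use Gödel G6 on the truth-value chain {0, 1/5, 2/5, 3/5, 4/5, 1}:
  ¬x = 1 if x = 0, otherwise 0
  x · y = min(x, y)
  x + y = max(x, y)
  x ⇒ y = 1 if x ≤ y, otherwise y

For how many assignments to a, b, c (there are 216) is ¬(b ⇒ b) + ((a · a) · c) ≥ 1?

value 1: 6 assignments (counts)
value 4/5: 18 assignments
value 3/5: 30 assignments
value 2/5: 42 assignments
value 1/5: 54 assignments
value 0: 66 assignments
So 6 of the 216 assignments meet the threshold.

6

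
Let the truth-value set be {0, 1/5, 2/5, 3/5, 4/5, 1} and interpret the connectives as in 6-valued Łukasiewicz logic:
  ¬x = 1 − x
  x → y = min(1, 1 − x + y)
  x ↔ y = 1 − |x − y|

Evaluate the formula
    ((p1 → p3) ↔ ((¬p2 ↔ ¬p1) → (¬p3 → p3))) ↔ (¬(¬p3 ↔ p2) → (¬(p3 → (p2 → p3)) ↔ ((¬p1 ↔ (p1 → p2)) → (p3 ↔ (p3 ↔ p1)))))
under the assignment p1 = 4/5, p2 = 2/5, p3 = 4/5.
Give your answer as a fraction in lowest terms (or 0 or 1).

4/5

p1 → p3 = 4/5 → 4/5 = 1
¬p2 = ¬2/5 = 3/5
¬p1 = ¬4/5 = 1/5
¬p2 ↔ ¬p1 = 3/5 ↔ 1/5 = 3/5
¬p3 = ¬4/5 = 1/5
¬p3 → p3 = 1/5 → 4/5 = 1
(¬p2 ↔ ¬p1) → (¬p3 → p3) = 3/5 → 1 = 1
(p1 → p3) ↔ ((¬p2 ↔ ¬p1) → (¬p3 → p3)) = 1 ↔ 1 = 1
¬p3 = ¬4/5 = 1/5
¬p3 ↔ p2 = 1/5 ↔ 2/5 = 4/5
¬(¬p3 ↔ p2) = ¬4/5 = 1/5
p2 → p3 = 2/5 → 4/5 = 1
p3 → (p2 → p3) = 4/5 → 1 = 1
¬(p3 → (p2 → p3)) = ¬1 = 0
¬p1 = ¬4/5 = 1/5
p1 → p2 = 4/5 → 2/5 = 3/5
¬p1 ↔ (p1 → p2) = 1/5 ↔ 3/5 = 3/5
p3 ↔ p1 = 4/5 ↔ 4/5 = 1
p3 ↔ (p3 ↔ p1) = 4/5 ↔ 1 = 4/5
(¬p1 ↔ (p1 → p2)) → (p3 ↔ (p3 ↔ p1)) = 3/5 → 4/5 = 1
¬(p3 → (p2 → p3)) ↔ ((¬p1 ↔ (p1 → p2)) → (p3 ↔ (p3 ↔ p1))) = 0 ↔ 1 = 0
¬(¬p3 ↔ p2) → (¬(p3 → (p2 → p3)) ↔ ((¬p1 ↔ (p1 → p2)) → (p3 ↔ (p3 ↔ p1)))) = 1/5 → 0 = 4/5
((p1 → p3) ↔ ((¬p2 ↔ ¬p1) → (¬p3 → p3))) ↔ (¬(¬p3 ↔ p2) → (¬(p3 → (p2 → p3)) ↔ ((¬p1 ↔ (p1 → p2)) → (p3 ↔ (p3 ↔ p1))))) = 1 ↔ 4/5 = 4/5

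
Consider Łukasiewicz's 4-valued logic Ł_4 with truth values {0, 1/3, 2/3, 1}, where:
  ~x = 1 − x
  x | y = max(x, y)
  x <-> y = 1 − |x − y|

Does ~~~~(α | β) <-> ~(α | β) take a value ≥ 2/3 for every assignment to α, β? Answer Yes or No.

No

Counterexample: take α = 0, β = 0.
α | β = 0 | 0 = 0
~(α | β) = ~0 = 1
~~(α | β) = ~1 = 0
~~~(α | β) = ~0 = 1
~~~~(α | β) = ~1 = 0
α | β = 0 | 0 = 0
~(α | β) = ~0 = 1
~~~~(α | β) <-> ~(α | β) = 0 <-> 1 = 0
This gives 0, which is below 2/3.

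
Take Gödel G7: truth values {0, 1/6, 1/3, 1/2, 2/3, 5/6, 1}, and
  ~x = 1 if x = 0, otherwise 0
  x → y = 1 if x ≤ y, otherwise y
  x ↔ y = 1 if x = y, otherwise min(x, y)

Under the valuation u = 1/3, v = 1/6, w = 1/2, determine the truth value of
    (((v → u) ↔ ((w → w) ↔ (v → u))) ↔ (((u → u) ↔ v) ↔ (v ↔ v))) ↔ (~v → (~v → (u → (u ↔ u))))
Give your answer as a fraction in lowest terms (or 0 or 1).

1/6

v → u = 1/6 → 1/3 = 1
w → w = 1/2 → 1/2 = 1
v → u = 1/6 → 1/3 = 1
(w → w) ↔ (v → u) = 1 ↔ 1 = 1
(v → u) ↔ ((w → w) ↔ (v → u)) = 1 ↔ 1 = 1
u → u = 1/3 → 1/3 = 1
(u → u) ↔ v = 1 ↔ 1/6 = 1/6
v ↔ v = 1/6 ↔ 1/6 = 1
((u → u) ↔ v) ↔ (v ↔ v) = 1/6 ↔ 1 = 1/6
((v → u) ↔ ((w → w) ↔ (v → u))) ↔ (((u → u) ↔ v) ↔ (v ↔ v)) = 1 ↔ 1/6 = 1/6
~v = ~1/6 = 0
~v = ~1/6 = 0
u ↔ u = 1/3 ↔ 1/3 = 1
u → (u ↔ u) = 1/3 → 1 = 1
~v → (u → (u ↔ u)) = 0 → 1 = 1
~v → (~v → (u → (u ↔ u))) = 0 → 1 = 1
(((v → u) ↔ ((w → w) ↔ (v → u))) ↔ (((u → u) ↔ v) ↔ (v ↔ v))) ↔ (~v → (~v → (u → (u ↔ u)))) = 1/6 ↔ 1 = 1/6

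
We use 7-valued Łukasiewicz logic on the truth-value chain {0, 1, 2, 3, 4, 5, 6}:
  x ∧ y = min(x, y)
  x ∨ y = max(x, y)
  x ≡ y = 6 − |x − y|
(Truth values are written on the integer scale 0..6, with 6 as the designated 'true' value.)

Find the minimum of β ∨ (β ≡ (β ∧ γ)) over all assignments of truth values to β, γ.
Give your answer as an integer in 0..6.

Take β = 3, γ = 0:
β ∧ γ = 3 ∧ 0 = 0
β ≡ (β ∧ γ) = 3 ≡ 0 = 3
β ∨ (β ≡ (β ∧ γ)) = 3 ∨ 3 = 3
No assignment yields a value below 3, so this is the minimum.

3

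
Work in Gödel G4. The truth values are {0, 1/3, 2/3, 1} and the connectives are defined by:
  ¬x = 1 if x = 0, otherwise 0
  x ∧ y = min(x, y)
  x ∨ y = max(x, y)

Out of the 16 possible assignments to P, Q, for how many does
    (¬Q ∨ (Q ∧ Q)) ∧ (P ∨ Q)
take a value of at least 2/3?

10

P = 0, Q = 0 ↦ 0  <
P = 0, Q = 1/3 ↦ 1/3  <
P = 0, Q = 2/3 ↦ 2/3  ≥
P = 0, Q = 1 ↦ 1  ≥
P = 1/3, Q = 0 ↦ 1/3  <
P = 1/3, Q = 1/3 ↦ 1/3  <
P = 1/3, Q = 2/3 ↦ 2/3  ≥
P = 1/3, Q = 1 ↦ 1  ≥
P = 2/3, Q = 0 ↦ 2/3  ≥
P = 2/3, Q = 1/3 ↦ 1/3  <
P = 2/3, Q = 2/3 ↦ 2/3  ≥
P = 2/3, Q = 1 ↦ 1  ≥
P = 1, Q = 0 ↦ 1  ≥
P = 1, Q = 1/3 ↦ 1/3  <
P = 1, Q = 2/3 ↦ 2/3  ≥
P = 1, Q = 1 ↦ 1  ≥
So 10 of the 16 assignments meet the threshold.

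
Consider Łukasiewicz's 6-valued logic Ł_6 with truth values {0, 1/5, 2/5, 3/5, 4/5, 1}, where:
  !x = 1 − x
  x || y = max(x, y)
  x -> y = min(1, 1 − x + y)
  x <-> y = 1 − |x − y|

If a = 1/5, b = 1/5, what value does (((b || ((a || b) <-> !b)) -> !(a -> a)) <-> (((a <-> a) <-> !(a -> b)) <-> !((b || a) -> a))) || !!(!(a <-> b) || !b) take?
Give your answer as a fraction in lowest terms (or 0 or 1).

a || b = 1/5 || 1/5 = 1/5
!b = !1/5 = 4/5
(a || b) <-> !b = 1/5 <-> 4/5 = 2/5
b || ((a || b) <-> !b) = 1/5 || 2/5 = 2/5
a -> a = 1/5 -> 1/5 = 1
!(a -> a) = !1 = 0
(b || ((a || b) <-> !b)) -> !(a -> a) = 2/5 -> 0 = 3/5
a <-> a = 1/5 <-> 1/5 = 1
a -> b = 1/5 -> 1/5 = 1
!(a -> b) = !1 = 0
(a <-> a) <-> !(a -> b) = 1 <-> 0 = 0
b || a = 1/5 || 1/5 = 1/5
(b || a) -> a = 1/5 -> 1/5 = 1
!((b || a) -> a) = !1 = 0
((a <-> a) <-> !(a -> b)) <-> !((b || a) -> a) = 0 <-> 0 = 1
((b || ((a || b) <-> !b)) -> !(a -> a)) <-> (((a <-> a) <-> !(a -> b)) <-> !((b || a) -> a)) = 3/5 <-> 1 = 3/5
a <-> b = 1/5 <-> 1/5 = 1
!(a <-> b) = !1 = 0
!b = !1/5 = 4/5
!(a <-> b) || !b = 0 || 4/5 = 4/5
!(!(a <-> b) || !b) = !4/5 = 1/5
!!(!(a <-> b) || !b) = !1/5 = 4/5
(((b || ((a || b) <-> !b)) -> !(a -> a)) <-> (((a <-> a) <-> !(a -> b)) <-> !((b || a) -> a))) || !!(!(a <-> b) || !b) = 3/5 || 4/5 = 4/5

4/5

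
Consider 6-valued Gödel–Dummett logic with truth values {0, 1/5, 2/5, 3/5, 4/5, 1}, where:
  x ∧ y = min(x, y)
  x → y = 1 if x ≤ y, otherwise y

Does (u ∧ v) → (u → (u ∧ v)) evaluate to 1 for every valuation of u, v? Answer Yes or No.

Yes

At u = 0, v = 4/5, for instance:
u ∧ v = 0 ∧ 4/5 = 0
u → (u ∧ v) = 0 → 0 = 1
(u ∧ v) → (u → (u ∧ v)) = 0 → 1 = 1
and checking the remaining 35 assignments likewise gives ≥ 1 in every case.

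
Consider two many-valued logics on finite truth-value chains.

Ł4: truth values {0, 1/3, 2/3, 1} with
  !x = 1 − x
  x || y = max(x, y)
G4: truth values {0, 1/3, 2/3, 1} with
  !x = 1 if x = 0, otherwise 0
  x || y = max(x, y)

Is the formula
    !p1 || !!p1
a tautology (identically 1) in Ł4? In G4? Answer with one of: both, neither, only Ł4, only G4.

only G4

In Ł4: at p1 = 1/3 the value is 2/3 — not a tautology.
In G4: every assignment gives 1 — tautology.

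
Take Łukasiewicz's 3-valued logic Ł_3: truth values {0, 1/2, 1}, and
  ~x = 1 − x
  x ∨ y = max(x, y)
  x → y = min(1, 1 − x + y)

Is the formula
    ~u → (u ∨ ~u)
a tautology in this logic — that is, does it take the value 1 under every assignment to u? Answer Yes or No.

u = 0 ↦ 1
u = 1/2 ↦ 1
u = 1 ↦ 1
Every assignment gives a value ≥ 1.

Yes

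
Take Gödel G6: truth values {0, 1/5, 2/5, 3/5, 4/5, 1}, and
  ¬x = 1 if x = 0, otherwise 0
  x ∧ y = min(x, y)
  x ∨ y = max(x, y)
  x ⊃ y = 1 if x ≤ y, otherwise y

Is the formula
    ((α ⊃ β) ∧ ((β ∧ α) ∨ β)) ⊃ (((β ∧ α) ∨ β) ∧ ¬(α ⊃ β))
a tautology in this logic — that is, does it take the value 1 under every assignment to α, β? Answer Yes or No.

No

Counterexample: take α = 0, β = 1/5.
α ⊃ β = 0 ⊃ 1/5 = 1
β ∧ α = 1/5 ∧ 0 = 0
(β ∧ α) ∨ β = 0 ∨ 1/5 = 1/5
(α ⊃ β) ∧ ((β ∧ α) ∨ β) = 1 ∧ 1/5 = 1/5
β ∧ α = 1/5 ∧ 0 = 0
(β ∧ α) ∨ β = 0 ∨ 1/5 = 1/5
α ⊃ β = 0 ⊃ 1/5 = 1
¬(α ⊃ β) = ¬1 = 0
((β ∧ α) ∨ β) ∧ ¬(α ⊃ β) = 1/5 ∧ 0 = 0
((α ⊃ β) ∧ ((β ∧ α) ∨ β)) ⊃ (((β ∧ α) ∨ β) ∧ ¬(α ⊃ β)) = 1/5 ⊃ 0 = 0
This gives 0 ≠ 1.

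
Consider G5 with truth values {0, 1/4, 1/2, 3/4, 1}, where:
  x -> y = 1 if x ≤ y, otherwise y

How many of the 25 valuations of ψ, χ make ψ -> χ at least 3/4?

16

value 1: 15 assignments (counts)
value 3/4: 1 assignment (counts)
value 1/2: 2 assignments
value 1/4: 3 assignments
value 0: 4 assignments
So 16 of the 25 assignments meet the threshold.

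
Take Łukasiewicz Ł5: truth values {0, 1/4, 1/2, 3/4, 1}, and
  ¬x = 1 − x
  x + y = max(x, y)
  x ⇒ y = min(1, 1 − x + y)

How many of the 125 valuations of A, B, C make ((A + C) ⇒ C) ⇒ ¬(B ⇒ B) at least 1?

5

value 1: 5 assignments (counts)
value 3/4: 10 assignments
value 1/2: 15 assignments
value 1/4: 20 assignments
value 0: 75 assignments
So 5 of the 125 assignments meet the threshold.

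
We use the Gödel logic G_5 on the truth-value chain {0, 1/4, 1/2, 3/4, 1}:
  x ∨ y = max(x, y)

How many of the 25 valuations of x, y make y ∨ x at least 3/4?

16

value 1: 9 assignments (counts)
value 3/4: 7 assignments (counts)
value 1/2: 5 assignments
value 1/4: 3 assignments
value 0: 1 assignment
So 16 of the 25 assignments meet the threshold.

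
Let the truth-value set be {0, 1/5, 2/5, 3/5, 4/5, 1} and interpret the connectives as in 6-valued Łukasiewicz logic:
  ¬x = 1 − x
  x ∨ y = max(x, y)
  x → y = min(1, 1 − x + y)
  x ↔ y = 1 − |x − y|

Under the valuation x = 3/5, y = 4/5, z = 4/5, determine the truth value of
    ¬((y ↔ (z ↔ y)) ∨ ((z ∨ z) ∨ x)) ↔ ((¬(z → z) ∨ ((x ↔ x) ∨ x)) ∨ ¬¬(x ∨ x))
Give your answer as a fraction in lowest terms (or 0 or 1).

z ↔ y = 4/5 ↔ 4/5 = 1
y ↔ (z ↔ y) = 4/5 ↔ 1 = 4/5
z ∨ z = 4/5 ∨ 4/5 = 4/5
(z ∨ z) ∨ x = 4/5 ∨ 3/5 = 4/5
(y ↔ (z ↔ y)) ∨ ((z ∨ z) ∨ x) = 4/5 ∨ 4/5 = 4/5
¬((y ↔ (z ↔ y)) ∨ ((z ∨ z) ∨ x)) = ¬4/5 = 1/5
z → z = 4/5 → 4/5 = 1
¬(z → z) = ¬1 = 0
x ↔ x = 3/5 ↔ 3/5 = 1
(x ↔ x) ∨ x = 1 ∨ 3/5 = 1
¬(z → z) ∨ ((x ↔ x) ∨ x) = 0 ∨ 1 = 1
x ∨ x = 3/5 ∨ 3/5 = 3/5
¬(x ∨ x) = ¬3/5 = 2/5
¬¬(x ∨ x) = ¬2/5 = 3/5
(¬(z → z) ∨ ((x ↔ x) ∨ x)) ∨ ¬¬(x ∨ x) = 1 ∨ 3/5 = 1
¬((y ↔ (z ↔ y)) ∨ ((z ∨ z) ∨ x)) ↔ ((¬(z → z) ∨ ((x ↔ x) ∨ x)) ∨ ¬¬(x ∨ x)) = 1/5 ↔ 1 = 1/5

1/5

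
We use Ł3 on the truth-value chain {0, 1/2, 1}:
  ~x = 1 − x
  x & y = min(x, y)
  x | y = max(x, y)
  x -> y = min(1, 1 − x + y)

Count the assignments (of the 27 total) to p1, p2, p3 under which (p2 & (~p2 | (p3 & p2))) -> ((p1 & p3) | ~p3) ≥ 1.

value 1: 24 assignments (counts)
value 1/2: 2 assignments
value 0: 1 assignment
So 24 of the 27 assignments meet the threshold.

24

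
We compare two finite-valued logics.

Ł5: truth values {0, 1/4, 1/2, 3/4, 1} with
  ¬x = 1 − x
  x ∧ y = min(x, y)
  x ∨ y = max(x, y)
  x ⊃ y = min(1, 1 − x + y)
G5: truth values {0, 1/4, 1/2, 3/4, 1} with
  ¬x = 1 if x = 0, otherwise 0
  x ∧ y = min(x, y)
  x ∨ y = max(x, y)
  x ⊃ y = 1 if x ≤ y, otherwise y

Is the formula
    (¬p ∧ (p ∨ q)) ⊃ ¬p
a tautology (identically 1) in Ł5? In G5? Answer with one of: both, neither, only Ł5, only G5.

both

In Ł5: every assignment gives 1 — tautology.
In G5: every assignment gives 1 — tautology.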